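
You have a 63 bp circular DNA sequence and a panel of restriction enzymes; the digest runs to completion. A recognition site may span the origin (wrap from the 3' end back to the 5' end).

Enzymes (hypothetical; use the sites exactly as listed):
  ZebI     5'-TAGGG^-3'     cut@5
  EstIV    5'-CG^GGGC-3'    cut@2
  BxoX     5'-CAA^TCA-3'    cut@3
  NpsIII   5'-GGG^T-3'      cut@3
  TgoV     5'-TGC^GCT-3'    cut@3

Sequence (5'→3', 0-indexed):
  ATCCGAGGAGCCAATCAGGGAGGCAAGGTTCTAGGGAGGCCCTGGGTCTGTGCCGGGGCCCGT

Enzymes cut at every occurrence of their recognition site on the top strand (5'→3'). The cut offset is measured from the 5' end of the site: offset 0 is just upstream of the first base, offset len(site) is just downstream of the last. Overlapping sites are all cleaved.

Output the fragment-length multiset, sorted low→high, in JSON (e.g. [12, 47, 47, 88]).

Scan for sites:
  ZebI TAGGG/5: at [31] ⇒ [36]
  EstIV CGGGGC/2: at [53] ⇒ [55]
  BxoX CAATCA/3: at [11] ⇒ [14]
  NpsIII GGGT/3: at [43] ⇒ [46]
  TgoV (TGCGCT, off=3): no sites

All cut coordinates (distinct, sorted): [14, 36, 46, 55]

Fragments:
  14→36: 22 bp
  36→46: 10 bp
  46→55: 9 bp
  55→14 (wrap): 63-55+14 = 22 bp

[9,10,22,22]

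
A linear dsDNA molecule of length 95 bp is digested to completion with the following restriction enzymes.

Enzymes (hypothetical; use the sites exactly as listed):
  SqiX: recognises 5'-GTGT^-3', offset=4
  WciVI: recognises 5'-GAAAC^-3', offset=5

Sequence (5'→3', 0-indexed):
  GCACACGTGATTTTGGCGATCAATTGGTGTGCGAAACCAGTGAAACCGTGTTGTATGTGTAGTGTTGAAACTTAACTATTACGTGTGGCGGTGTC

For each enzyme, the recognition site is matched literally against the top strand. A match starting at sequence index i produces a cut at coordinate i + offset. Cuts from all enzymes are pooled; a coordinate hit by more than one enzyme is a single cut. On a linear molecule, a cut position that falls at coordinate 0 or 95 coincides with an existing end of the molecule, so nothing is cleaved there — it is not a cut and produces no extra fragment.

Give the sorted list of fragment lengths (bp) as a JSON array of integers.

[1,5,5,6,7,8,9,9,15,30]

Scan for sites:
  SqiX (GTGT, off=4): starts [26, 47, 56, 61, 82, 90] → cuts [30, 51, 60, 65, 86, 94]
  WciVI (GAAAC, off=5): starts [32, 41, 66] → cuts [37, 46, 71]

All cut coordinates (distinct, sorted): [30, 37, 46, 51, 60, 65, 71, 86, 94]

Fragments:
  [0,30): 30 bp
  [30,37): 7 bp
  [37,46): 9 bp
  [46,51): 5 bp
  [51,60): 9 bp
  [60,65): 5 bp
  [65,71): 6 bp
  [71,86): 15 bp
  [86,94): 8 bp
  [94,95): 1 bp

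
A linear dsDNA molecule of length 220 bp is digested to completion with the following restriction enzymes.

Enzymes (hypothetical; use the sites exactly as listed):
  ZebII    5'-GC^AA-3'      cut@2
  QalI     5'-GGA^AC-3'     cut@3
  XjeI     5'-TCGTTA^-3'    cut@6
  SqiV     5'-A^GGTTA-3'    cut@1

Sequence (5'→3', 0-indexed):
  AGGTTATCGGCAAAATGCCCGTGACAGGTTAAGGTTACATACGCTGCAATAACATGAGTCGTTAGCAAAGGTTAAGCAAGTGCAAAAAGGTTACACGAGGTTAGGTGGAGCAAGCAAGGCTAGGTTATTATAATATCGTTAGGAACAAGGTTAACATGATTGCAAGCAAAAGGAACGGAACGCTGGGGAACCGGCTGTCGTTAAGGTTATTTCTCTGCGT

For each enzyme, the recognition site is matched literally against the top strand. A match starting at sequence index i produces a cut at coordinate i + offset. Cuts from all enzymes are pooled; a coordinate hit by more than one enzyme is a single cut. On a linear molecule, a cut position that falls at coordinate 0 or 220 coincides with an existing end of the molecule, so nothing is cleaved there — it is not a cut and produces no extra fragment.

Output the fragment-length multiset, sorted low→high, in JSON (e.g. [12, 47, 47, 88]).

[1,1,2,3,3,4,4,4,5,5,6,6,7,7,8,10,10,10,13,14,15,15,15,16,17,19]

Per-enzyme occurrences:
  ZebII (GCAA, off=2): starts [9, 45, 64, 75, 81, 109, 113, 161, 165] → cuts [11, 47, 66, 77, 83, 111, 115, 163, 167]
  QalI (GGAAC, off=3): starts [141, 171, 176, 186] → cuts [144, 174, 179, 189]
  XjeI (TCGTTA, off=6): starts [58, 135, 197] → cuts [64, 141, 203]
  SqiV (AGGTTA, off=1): starts [0, 25, 31, 68, 87, 97, 121, 147, 203] → cuts [1, 26, 32, 69, 88, 98, 122, 148, 204]

Pooled cuts: [1, 11, 26, 32, 47, 64, 66, 69, 77, 83, 88, 98, 111, 115, 122, 141, 144, 148, 163, 167, 174, 179, 189, 203, 204]

Fragments:
  [0,1): 1 bp
  [1,11): 10 bp
  [11,26): 15 bp
  [26,32): 6 bp
  [32,47): 15 bp
  [47,64): 17 bp
  [64,66): 2 bp
  [66,69): 3 bp
  [69,77): 8 bp
  [77,83): 6 bp
  [83,88): 5 bp
  [88,98): 10 bp
  [98,111): 13 bp
  [111,115): 4 bp
  [115,122): 7 bp
  [122,141): 19 bp
  [141,144): 3 bp
  [144,148): 4 bp
  [148,163): 15 bp
  [163,167): 4 bp
  [167,174): 7 bp
  [174,179): 5 bp
  [179,189): 10 bp
  [189,203): 14 bp
  [203,204): 1 bp
  [204,220): 16 bp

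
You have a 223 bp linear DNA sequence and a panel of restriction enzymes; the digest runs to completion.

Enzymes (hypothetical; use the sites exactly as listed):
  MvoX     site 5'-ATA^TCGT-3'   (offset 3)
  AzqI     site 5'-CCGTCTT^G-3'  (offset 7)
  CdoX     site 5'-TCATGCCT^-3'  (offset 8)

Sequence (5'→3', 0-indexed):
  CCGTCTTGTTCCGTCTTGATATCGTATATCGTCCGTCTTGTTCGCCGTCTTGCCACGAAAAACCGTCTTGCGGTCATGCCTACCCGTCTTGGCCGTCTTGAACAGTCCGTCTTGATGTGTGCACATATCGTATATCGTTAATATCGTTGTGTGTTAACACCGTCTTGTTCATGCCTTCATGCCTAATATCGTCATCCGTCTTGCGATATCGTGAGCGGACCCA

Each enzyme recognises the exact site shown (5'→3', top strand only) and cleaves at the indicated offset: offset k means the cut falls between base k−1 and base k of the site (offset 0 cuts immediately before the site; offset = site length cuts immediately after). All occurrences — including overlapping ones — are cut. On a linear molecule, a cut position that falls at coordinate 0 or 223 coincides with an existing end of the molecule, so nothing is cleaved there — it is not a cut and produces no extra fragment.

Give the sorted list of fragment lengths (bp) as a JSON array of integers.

Scan for sites:
  MvoX ATATCGT/3: at [18, 25, 124, 131, 140, 185, 205] ⇒ [21, 28, 127, 134, 143, 188, 208]
  AzqI CCGTCTTG/7: at [0, 10, 32, 44, 62, 83, 92, 106, 159, 195] ⇒ [7, 17, 39, 51, 69, 90, 99, 113, 166, 202]
  CdoX TCATGCCT/8: at [73, 168, 176] ⇒ [81, 176, 184]

All cut coordinates (distinct, sorted): [7, 17, 21, 28, 39, 51, 69, 81, 90, 99, 113, 127, 134, 143, 166, 176, 184, 188, 202, 208]

Fragments:
  [0,7): 7 bp
  [7,17): 10 bp
  [17,21): 4 bp
  [21,28): 7 bp
  [28,39): 11 bp
  [39,51): 12 bp
  [51,69): 18 bp
  [69,81): 12 bp
  [81,90): 9 bp
  [90,99): 9 bp
  [99,113): 14 bp
  [113,127): 14 bp
  [127,134): 7 bp
  [134,143): 9 bp
  [143,166): 23 bp
  [166,176): 10 bp
  [176,184): 8 bp
  [184,188): 4 bp
  [188,202): 14 bp
  [202,208): 6 bp
  [208,223): 15 bp

[4,4,6,7,7,7,8,9,9,9,10,10,11,12,12,14,14,14,15,18,23]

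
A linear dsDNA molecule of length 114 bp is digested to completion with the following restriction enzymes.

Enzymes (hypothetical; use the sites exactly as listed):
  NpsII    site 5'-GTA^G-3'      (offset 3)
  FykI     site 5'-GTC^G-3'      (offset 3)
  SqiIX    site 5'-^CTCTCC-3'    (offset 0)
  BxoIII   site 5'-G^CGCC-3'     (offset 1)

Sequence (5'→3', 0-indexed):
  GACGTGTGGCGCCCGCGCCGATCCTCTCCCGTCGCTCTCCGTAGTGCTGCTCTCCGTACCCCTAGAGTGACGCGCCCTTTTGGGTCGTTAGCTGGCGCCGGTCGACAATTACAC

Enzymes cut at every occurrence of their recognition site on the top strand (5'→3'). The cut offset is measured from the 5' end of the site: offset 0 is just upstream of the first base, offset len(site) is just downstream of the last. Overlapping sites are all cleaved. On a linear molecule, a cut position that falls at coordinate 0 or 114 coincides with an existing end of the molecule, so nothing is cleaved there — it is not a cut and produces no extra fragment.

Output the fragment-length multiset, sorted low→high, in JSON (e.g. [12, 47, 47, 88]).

[1,6,6,8,8,9,9,9,10,11,14,23]

Site scan:
  NpsII GTAG/3: at [40] ⇒ [43]
  FykI GTCG/3: at [30, 83, 100] ⇒ [33, 86, 103]
  SqiIX CTCTCC/0: at [23, 34, 49] ⇒ [23, 34, 49]
  BxoIII GCGCC/1: at [8, 14, 71, 94] ⇒ [9, 15, 72, 95]

All cut coordinates (distinct, sorted): [9, 15, 23, 33, 34, 43, 49, 72, 86, 95, 103]

Fragments:
  [0,9): 9 bp
  [9,15): 6 bp
  [15,23): 8 bp
  [23,33): 10 bp
  [33,34): 1 bp
  [34,43): 9 bp
  [43,49): 6 bp
  [49,72): 23 bp
  [72,86): 14 bp
  [86,95): 9 bp
  [95,103): 8 bp
  [103,114): 11 bp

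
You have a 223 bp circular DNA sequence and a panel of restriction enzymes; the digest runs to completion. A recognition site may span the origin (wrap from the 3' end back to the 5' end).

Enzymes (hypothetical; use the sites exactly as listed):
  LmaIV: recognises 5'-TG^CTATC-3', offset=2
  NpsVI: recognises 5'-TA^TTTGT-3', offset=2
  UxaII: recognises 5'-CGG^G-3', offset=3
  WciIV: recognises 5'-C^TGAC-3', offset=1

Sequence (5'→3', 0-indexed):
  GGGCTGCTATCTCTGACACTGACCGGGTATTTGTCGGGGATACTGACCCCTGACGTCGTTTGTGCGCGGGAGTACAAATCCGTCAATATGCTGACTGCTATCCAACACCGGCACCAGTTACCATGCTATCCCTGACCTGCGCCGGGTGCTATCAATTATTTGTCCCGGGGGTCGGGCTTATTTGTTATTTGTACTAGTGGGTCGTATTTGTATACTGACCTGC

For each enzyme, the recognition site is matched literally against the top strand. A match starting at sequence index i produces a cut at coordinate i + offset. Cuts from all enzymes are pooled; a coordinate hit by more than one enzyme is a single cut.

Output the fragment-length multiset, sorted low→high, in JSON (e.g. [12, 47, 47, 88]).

Site scan:
  LmaIV TGCTATC/2: at [4, 95, 123, 146] ⇒ [6, 97, 125, 148]
  NpsVI TATTTGT/2: at [27, 156, 178, 185, 204] ⇒ [29, 158, 180, 187, 206]
  UxaII CGGG/3: at [23, 34, 66, 142, 165, 172, 222] ⇒ [2, 26, 37, 69, 145, 168, 175]
  WciIV CTGAC/1: at [12, 18, 42, 49, 90, 131, 214] ⇒ [13, 19, 43, 50, 91, 132, 215]

All cut coordinates (distinct, sorted): [2, 6, 13, 19, 26, 29, 37, 43, 50, 69, 91, 97, 125, 132, 145, 148, 158, 168, 175, 180, 187, 206, 215]

Fragments:
  2→6: 4 bp
  6→13: 7 bp
  13→19: 6 bp
  19→26: 7 bp
  26→29: 3 bp
  29→37: 8 bp
  37→43: 6 bp
  43→50: 7 bp
  50→69: 19 bp
  69→91: 22 bp
  91→97: 6 bp
  97→125: 28 bp
  125→132: 7 bp
  132→145: 13 bp
  145→148: 3 bp
  148→158: 10 bp
  158→168: 10 bp
  168→175: 7 bp
  175→180: 5 bp
  180→187: 7 bp
  187→206: 19 bp
  206→215: 9 bp
  215→2 (wrap): 223-215+2 = 10 bp

[3,3,4,5,6,6,6,7,7,7,7,7,7,8,9,10,10,10,13,19,19,22,28]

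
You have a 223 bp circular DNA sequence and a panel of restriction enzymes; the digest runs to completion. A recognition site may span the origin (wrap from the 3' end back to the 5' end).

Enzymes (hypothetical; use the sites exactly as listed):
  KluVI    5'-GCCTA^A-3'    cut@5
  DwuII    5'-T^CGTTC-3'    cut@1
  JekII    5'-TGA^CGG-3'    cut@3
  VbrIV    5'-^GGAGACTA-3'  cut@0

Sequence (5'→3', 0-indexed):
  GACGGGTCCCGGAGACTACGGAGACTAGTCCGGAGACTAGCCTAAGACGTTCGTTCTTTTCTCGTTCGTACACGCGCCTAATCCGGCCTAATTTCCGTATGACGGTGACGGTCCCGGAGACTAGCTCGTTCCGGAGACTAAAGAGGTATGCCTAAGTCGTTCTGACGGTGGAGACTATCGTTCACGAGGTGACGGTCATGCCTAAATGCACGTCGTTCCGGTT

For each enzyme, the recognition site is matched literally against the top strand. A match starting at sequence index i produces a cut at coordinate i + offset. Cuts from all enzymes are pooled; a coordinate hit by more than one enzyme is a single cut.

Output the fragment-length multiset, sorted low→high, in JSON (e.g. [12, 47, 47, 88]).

Scan for sites:
  KluVI (GCCTAA, off=5): starts [39, 75, 85, 149, 199] → cuts [44, 80, 90, 154, 204]
  DwuII (TCGTTC, off=1): starts [50, 61, 125, 156, 177, 212] → cuts [51, 62, 126, 157, 178, 213]
  JekII (TGACGG, off=3): starts [99, 105, 162, 189, 222] → cuts [2, 102, 108, 165, 192]
  VbrIV (GGAGACTA, off=0): starts [10, 19, 31, 115, 132, 169] → cuts [10, 19, 31, 115, 132, 169]

Pooled cuts: [2, 10, 19, 31, 44, 51, 62, 80, 90, 102, 108, 115, 126, 132, 154, 157, 165, 169, 178, 192, 204, 213]

Fragments:
  2→10: 8 bp
  10→19: 9 bp
  19→31: 12 bp
  31→44: 13 bp
  44→51: 7 bp
  51→62: 11 bp
  62→80: 18 bp
  80→90: 10 bp
  90→102: 12 bp
  102→108: 6 bp
  108→115: 7 bp
  115→126: 11 bp
  126→132: 6 bp
  132→154: 22 bp
  154→157: 3 bp
  157→165: 8 bp
  165→169: 4 bp
  169→178: 9 bp
  178→192: 14 bp
  192→204: 12 bp
  204→213: 9 bp
  213→2 (wrap): 223-213+2 = 12 bp

[3,4,6,6,7,7,8,8,9,9,9,10,11,11,12,12,12,12,13,14,18,22]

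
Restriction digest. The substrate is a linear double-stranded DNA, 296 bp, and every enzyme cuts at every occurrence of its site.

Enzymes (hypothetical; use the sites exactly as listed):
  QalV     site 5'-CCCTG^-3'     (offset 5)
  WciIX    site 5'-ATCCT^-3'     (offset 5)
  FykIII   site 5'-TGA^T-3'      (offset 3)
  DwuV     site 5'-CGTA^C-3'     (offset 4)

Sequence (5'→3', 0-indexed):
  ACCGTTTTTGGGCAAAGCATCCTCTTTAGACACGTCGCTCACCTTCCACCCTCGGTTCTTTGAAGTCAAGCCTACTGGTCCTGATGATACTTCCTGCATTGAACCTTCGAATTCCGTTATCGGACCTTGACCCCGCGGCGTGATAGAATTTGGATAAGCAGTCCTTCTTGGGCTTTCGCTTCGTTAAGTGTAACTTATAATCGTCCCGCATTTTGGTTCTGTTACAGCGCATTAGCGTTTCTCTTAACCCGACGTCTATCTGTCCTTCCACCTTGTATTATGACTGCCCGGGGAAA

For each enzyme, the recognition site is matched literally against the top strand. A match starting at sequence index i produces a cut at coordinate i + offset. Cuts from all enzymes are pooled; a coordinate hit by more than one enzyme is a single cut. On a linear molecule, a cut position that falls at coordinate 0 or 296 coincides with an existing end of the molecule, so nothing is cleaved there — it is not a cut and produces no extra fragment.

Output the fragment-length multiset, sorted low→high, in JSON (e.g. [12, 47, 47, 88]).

[3,23,56,61,153]

Scan for sites:
  QalV (CCCTG, off=5): no sites
  WciIX (ATCCT, off=5): starts [18] → cuts [23]
  FykIII (TGAT, off=3): starts [81, 84, 140] → cuts [84, 87, 143]
  DwuV (CGTAC, off=4): no sites

All cut coordinates (distinct, sorted): [23, 84, 87, 143]

Fragments:
  [0,23): 23 bp
  [23,84): 61 bp
  [84,87): 3 bp
  [87,143): 56 bp
  [143,296): 153 bp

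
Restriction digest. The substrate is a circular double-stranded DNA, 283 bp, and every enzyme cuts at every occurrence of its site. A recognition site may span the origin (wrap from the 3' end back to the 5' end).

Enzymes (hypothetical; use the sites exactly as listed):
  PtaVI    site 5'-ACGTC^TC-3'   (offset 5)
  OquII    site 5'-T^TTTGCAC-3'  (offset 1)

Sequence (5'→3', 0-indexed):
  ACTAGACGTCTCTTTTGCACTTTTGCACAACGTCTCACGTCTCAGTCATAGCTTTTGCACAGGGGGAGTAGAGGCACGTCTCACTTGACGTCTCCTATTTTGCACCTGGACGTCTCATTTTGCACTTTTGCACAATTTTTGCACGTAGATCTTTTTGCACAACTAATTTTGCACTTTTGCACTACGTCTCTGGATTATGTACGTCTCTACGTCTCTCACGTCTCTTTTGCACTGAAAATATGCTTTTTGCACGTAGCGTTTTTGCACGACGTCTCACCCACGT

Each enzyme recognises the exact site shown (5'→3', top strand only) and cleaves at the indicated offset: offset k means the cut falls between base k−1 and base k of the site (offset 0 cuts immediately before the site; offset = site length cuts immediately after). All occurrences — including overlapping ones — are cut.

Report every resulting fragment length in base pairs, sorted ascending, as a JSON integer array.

Scan for sites:
  PtaVI (ACGTCTC, off=5): starts [5, 29, 36, 75, 87, 109, 183, 200, 208, 217, 268] → cuts [10, 34, 41, 80, 92, 114, 188, 205, 213, 222, 273]
  OquII (TTTTGCAC, off=1): starts [12, 20, 52, 97, 117, 125, 136, 152, 166, 174, 224, 244, 259] → cuts [13, 21, 53, 98, 118, 126, 137, 153, 167, 175, 225, 245, 260]

All cut coordinates (distinct, sorted): [10, 13, 21, 34, 41, 53, 80, 92, 98, 114, 118, 126, 137, 153, 167, 175, 188, 205, 213, 222, 225, 245, 260, 273]

Fragments:
  10→13: 3 bp
  13→21: 8 bp
  21→34: 13 bp
  34→41: 7 bp
  41→53: 12 bp
  53→80: 27 bp
  80→92: 12 bp
  92→98: 6 bp
  98→114: 16 bp
  114→118: 4 bp
  118→126: 8 bp
  126→137: 11 bp
  137→153: 16 bp
  153→167: 14 bp
  167→175: 8 bp
  175→188: 13 bp
  188→205: 17 bp
  205→213: 8 bp
  213→222: 9 bp
  222→225: 3 bp
  225→245: 20 bp
  245→260: 15 bp
  260→273: 13 bp
  273→10 (wrap): 283-273+10 = 20 bp

[3,3,4,6,7,8,8,8,8,9,11,12,12,13,13,13,14,15,16,16,17,20,20,27]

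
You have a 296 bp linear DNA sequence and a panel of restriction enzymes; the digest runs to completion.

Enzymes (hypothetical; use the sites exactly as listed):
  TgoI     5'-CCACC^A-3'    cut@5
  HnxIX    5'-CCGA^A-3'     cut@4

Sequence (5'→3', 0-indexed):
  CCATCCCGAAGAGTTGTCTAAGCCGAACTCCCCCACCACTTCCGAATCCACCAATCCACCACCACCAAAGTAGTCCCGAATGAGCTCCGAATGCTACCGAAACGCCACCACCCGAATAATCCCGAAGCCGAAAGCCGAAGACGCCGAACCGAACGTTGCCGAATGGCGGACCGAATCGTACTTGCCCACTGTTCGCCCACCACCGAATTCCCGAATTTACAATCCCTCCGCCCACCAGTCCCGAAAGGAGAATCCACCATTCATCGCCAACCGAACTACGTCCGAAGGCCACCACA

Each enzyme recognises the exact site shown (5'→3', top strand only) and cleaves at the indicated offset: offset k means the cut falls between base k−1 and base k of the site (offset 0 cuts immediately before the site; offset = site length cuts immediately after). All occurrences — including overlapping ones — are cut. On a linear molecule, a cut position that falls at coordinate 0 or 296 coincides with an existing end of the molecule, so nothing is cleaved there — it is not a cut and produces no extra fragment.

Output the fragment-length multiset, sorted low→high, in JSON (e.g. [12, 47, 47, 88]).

Scan for sites:
  TgoI CCACCA/5: at [32, 47, 55, 58, 61, 104, 196, 231, 253, 288] ⇒ [37, 52, 60, 63, 66, 109, 201, 236, 258, 293]
  HnxIX CCGAA/4: at [5, 22, 41, 75, 86, 96, 111, 121, 127, 134, 143, 148, 158, 170, 202, 210, 240, 270, 281] ⇒ [9, 26, 45, 79, 90, 100, 115, 125, 131, 138, 147, 152, 162, 174, 206, 214, 244, 274, 285]

All cut coordinates (distinct, sorted): [9, 26, 37, 45, 52, 60, 63, 66, 79, 90, 100, 109, 115, 125, 131, 138, 147, 152, 162, 174, 201, 206, 214, 236, 244, 258, 274, 285, 293]

Fragment lengths:
  [0,9): 9 bp
  [9,26): 17 bp
  [26,37): 11 bp
  [37,45): 8 bp
  [45,52): 7 bp
  [52,60): 8 bp
  [60,63): 3 bp
  [63,66): 3 bp
  [66,79): 13 bp
  [79,90): 11 bp
  [90,100): 10 bp
  [100,109): 9 bp
  [109,115): 6 bp
  [115,125): 10 bp
  [125,131): 6 bp
  [131,138): 7 bp
  [138,147): 9 bp
  [147,152): 5 bp
  [152,162): 10 bp
  [162,174): 12 bp
  [174,201): 27 bp
  [201,206): 5 bp
  [206,214): 8 bp
  [214,236): 22 bp
  [236,244): 8 bp
  [244,258): 14 bp
  [258,274): 16 bp
  [274,285): 11 bp
  [285,293): 8 bp
  [293,296): 3 bp

[3,3,3,5,5,6,6,7,7,8,8,8,8,8,9,9,9,10,10,10,11,11,11,12,13,14,16,17,22,27]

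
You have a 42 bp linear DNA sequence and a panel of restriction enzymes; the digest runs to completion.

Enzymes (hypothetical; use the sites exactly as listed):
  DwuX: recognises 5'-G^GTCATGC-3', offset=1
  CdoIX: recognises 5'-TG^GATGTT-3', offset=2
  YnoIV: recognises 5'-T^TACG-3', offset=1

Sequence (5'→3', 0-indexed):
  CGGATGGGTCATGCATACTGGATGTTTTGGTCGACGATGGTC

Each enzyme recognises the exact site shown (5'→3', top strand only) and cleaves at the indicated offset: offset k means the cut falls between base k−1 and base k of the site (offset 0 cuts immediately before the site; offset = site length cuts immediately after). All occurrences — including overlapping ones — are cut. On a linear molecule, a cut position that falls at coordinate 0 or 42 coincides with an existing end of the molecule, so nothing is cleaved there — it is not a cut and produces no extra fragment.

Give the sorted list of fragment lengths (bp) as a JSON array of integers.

[7,13,22]

Per-enzyme occurrences:
  DwuX (GGTCATGC, off=1): starts [6] → cuts [7]
  CdoIX (TGGATGTT, off=2): starts [18] → cuts [20]
  YnoIV (TTACG, off=1): no sites

All cut coordinates (distinct, sorted): [7, 20]

Fragments:
  [0,7): 7 bp
  [7,20): 13 bp
  [20,42): 22 bp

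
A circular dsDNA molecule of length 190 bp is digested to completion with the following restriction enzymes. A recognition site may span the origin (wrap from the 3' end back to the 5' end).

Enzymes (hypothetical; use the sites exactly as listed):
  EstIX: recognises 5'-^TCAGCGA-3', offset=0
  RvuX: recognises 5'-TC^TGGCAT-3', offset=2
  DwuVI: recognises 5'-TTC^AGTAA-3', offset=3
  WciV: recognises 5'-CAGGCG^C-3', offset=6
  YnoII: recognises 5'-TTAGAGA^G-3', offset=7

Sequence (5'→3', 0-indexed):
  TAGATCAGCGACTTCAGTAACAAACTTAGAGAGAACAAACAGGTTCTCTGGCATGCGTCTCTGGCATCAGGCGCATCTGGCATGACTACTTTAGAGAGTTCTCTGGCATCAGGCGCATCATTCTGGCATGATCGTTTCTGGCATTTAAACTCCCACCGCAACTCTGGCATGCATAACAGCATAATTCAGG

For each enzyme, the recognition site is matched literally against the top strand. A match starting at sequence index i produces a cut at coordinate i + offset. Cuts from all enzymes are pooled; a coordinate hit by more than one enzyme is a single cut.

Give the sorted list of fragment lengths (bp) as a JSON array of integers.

[4,6,8,11,12,12,13,15,16,17,20,26,30]

Per-enzyme occurrences:
  EstIX (TCAGCGA, off=0): starts [4] → cuts [4]
  RvuX (TCTGGCAT, off=2): starts [46, 59, 75, 101, 121, 136, 162] → cuts [48, 61, 77, 103, 123, 138, 164]
  DwuVI (TTCAGTAA, off=3): starts [12] → cuts [15]
  WciV (CAGGCGC, off=6): starts [67, 109] → cuts [73, 115]
  YnoII (TTAGAGAG, off=7): starts [25, 90] → cuts [32, 97]

Pooled cuts: [4, 15, 32, 48, 61, 73, 77, 97, 103, 115, 123, 138, 164]

Fragments:
  4→15: 11 bp
  15→32: 17 bp
  32→48: 16 bp
  48→61: 13 bp
  61→73: 12 bp
  73→77: 4 bp
  77→97: 20 bp
  97→103: 6 bp
  103→115: 12 bp
  115→123: 8 bp
  123→138: 15 bp
  138→164: 26 bp
  164→4 (wrap): 190-164+4 = 30 bp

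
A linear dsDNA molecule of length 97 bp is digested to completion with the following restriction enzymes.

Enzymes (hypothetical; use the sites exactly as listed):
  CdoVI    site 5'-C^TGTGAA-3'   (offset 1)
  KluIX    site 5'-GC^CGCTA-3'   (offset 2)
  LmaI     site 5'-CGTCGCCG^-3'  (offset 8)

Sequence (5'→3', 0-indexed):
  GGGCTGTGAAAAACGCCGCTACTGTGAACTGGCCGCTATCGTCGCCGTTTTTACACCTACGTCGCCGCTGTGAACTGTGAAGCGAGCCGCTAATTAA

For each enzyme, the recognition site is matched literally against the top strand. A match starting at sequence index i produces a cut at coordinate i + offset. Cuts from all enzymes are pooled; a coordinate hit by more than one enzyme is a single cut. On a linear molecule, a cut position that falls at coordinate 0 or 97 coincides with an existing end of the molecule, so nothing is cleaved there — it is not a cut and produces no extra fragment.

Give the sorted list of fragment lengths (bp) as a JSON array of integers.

[1,4,6,7,10,11,12,12,14,20]

Site scan:
  CdoVI (CTGTGAA, off=1): starts [3, 21, 67, 74] → cuts [4, 22, 68, 75]
  KluIX (GCCGCTA, off=2): starts [14, 31, 85] → cuts [16, 33, 87]
  LmaI (CGTCGCCG, off=8): starts [39, 59] → cuts [47, 67]

Pooled cuts: [4, 16, 22, 33, 47, 67, 68, 75, 87]

Fragments:
  [0,4): 4 bp
  [4,16): 12 bp
  [16,22): 6 bp
  [22,33): 11 bp
  [33,47): 14 bp
  [47,67): 20 bp
  [67,68): 1 bp
  [68,75): 7 bp
  [75,87): 12 bp
  [87,97): 10 bp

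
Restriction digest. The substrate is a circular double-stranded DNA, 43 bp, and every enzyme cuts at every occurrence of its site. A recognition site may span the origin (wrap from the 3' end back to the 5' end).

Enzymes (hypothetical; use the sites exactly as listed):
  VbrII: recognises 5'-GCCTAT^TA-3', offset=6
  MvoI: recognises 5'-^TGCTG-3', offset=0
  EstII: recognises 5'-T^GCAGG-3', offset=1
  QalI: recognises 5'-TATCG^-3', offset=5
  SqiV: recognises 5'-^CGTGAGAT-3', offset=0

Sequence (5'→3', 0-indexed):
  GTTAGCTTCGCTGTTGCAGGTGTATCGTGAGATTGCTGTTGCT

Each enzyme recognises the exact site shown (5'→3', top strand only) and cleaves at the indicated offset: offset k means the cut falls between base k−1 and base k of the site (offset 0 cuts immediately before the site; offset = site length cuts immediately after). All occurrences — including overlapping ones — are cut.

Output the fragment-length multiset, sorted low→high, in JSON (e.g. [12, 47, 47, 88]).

Site scan:
  VbrII (GCCTATTA, off=6): no sites
  MvoI TGCTG/0: at [33, 39] ⇒ [33, 39]
  EstII TGCAGG/1: at [14] ⇒ [15]
  QalI TATCG/5: at [22] ⇒ [27]
  SqiV CGTGAGAT/0: at [25] ⇒ [25]

Pooled cuts: [15, 25, 27, 33, 39]

Fragments:
  15→25: 10 bp
  25→27: 2 bp
  27→33: 6 bp
  33→39: 6 bp
  39→15 (wrap): 43-39+15 = 19 bp

[2,6,6,10,19]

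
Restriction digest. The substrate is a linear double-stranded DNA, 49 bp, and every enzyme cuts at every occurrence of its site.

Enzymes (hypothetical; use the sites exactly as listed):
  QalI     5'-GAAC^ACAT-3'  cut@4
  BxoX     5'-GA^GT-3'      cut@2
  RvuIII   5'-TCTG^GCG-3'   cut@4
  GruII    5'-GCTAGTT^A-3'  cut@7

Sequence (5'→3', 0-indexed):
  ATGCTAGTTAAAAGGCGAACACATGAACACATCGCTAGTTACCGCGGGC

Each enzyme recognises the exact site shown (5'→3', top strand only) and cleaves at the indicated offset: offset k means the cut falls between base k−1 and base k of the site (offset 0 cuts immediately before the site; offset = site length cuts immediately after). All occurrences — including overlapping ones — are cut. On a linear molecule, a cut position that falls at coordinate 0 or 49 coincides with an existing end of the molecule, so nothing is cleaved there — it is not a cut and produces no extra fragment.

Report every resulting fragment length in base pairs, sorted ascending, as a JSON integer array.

Site scan:
  QalI GAACACAT/4: at [16, 24] ⇒ [20, 28]
  BxoX (GAGT, off=2): no sites
  RvuIII (TCTGGCG, off=4): no sites
  GruII GCTAGTTA/7: at [2, 33] ⇒ [9, 40]

Pooled cuts: [9, 20, 28, 40]

Fragment lengths:
  [0,9): 9 bp
  [9,20): 11 bp
  [20,28): 8 bp
  [28,40): 12 bp
  [40,49): 9 bp

[8,9,9,11,12]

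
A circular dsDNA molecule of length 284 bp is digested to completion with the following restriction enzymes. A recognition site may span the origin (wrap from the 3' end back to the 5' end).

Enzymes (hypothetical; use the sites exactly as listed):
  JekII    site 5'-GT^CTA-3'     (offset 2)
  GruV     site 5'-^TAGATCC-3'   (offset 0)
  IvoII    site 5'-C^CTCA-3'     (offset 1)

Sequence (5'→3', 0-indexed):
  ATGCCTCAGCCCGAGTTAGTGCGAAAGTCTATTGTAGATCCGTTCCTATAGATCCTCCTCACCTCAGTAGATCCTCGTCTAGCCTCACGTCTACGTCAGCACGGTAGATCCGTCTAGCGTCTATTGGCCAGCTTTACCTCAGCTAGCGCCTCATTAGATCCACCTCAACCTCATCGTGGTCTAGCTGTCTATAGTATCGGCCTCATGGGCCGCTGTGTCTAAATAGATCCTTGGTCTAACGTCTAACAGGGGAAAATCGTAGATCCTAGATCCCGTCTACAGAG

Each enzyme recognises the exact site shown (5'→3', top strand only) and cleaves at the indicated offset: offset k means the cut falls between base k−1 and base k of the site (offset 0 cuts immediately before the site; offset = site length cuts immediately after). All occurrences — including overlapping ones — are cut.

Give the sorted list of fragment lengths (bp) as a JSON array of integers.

[5,5,5,5,5,6,6,7,7,7,7,8,9,9,9,10,11,11,12,12,12,13,14,14,17,17,17,24]

Site scan:
  JekII GTCTA/2: at [26, 76, 88, 111, 118, 178, 186, 216, 233, 240, 274] ⇒ [28, 78, 90, 113, 120, 180, 188, 218, 235, 242, 276]
  GruV TAGATCC/0: at [34, 48, 67, 104, 154, 223, 259, 266] ⇒ [34, 48, 67, 104, 154, 223, 259, 266]
  IvoII CCTCA/1: at [3, 56, 61, 82, 136, 148, 162, 168, 200] ⇒ [4, 57, 62, 83, 137, 149, 163, 169, 201]

Pooled cuts: [4, 28, 34, 48, 57, 62, 67, 78, 83, 90, 104, 113, 120, 137, 149, 154, 163, 169, 180, 188, 201, 218, 223, 235, 242, 259, 266, 276]

Fragment lengths:
  4→28: 24 bp
  28→34: 6 bp
  34→48: 14 bp
  48→57: 9 bp
  57→62: 5 bp
  62→67: 5 bp
  67→78: 11 bp
  78→83: 5 bp
  83→90: 7 bp
  90→104: 14 bp
  104→113: 9 bp
  113→120: 7 bp
  120→137: 17 bp
  137→149: 12 bp
  149→154: 5 bp
  154→163: 9 bp
  163→169: 6 bp
  169→180: 11 bp
  180→188: 8 bp
  188→201: 13 bp
  201→218: 17 bp
  218→223: 5 bp
  223→235: 12 bp
  235→242: 7 bp
  242→259: 17 bp
  259→266: 7 bp
  266→276: 10 bp
  276→4 (wrap): 284-276+4 = 12 bp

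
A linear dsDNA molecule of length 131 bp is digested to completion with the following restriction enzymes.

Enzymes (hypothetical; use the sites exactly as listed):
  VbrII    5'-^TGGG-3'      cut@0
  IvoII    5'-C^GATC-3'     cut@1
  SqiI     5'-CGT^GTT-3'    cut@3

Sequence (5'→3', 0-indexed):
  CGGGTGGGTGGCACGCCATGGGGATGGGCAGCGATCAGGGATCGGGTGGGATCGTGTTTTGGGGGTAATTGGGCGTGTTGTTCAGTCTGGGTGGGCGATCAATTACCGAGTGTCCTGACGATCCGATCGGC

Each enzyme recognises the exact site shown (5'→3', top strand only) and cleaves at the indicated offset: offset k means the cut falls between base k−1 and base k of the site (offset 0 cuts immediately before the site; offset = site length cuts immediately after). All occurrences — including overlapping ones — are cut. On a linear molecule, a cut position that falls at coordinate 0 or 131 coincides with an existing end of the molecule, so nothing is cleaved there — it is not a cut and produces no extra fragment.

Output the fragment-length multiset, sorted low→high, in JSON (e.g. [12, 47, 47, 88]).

[4,4,4,5,5,6,7,7,8,9,10,11,14,14,23]

Site scan:
  VbrII TGGG/0: at [4, 18, 24, 46, 59, 69, 87, 91] ⇒ [4, 18, 24, 46, 59, 69, 87, 91]
  IvoII CGATC/1: at [31, 95, 118, 123] ⇒ [32, 96, 119, 124]
  SqiI CGTGTT/3: at [52, 73] ⇒ [55, 76]

Pooled cuts: [4, 18, 24, 32, 46, 55, 59, 69, 76, 87, 91, 96, 119, 124]

Fragments:
  [0,4): 4 bp
  [4,18): 14 bp
  [18,24): 6 bp
  [24,32): 8 bp
  [32,46): 14 bp
  [46,55): 9 bp
  [55,59): 4 bp
  [59,69): 10 bp
  [69,76): 7 bp
  [76,87): 11 bp
  [87,91): 4 bp
  [91,96): 5 bp
  [96,119): 23 bp
  [119,124): 5 bp
  [124,131): 7 bp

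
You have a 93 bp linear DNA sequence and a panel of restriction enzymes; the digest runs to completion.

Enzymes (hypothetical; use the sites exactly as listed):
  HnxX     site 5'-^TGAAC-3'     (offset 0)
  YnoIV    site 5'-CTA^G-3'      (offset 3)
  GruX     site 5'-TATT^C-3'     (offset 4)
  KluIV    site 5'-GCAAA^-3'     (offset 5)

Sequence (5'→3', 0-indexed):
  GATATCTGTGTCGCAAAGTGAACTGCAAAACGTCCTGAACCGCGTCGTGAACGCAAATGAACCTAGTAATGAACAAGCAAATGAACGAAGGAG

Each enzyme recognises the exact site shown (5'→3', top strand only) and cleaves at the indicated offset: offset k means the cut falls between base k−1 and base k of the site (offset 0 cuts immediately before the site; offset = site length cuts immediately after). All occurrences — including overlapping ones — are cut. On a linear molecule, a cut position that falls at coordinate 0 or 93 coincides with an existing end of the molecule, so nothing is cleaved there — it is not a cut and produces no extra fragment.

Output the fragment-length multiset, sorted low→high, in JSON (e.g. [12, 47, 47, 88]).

[1,4,6,8,10,11,12,12,12,17]

Scan for sites:
  HnxX TGAAC/0: at [18, 35, 47, 57, 69, 81] ⇒ [18, 35, 47, 57, 69, 81]
  YnoIV CTAG/3: at [62] ⇒ [65]
  GruX (TATTC, off=4): no sites
  KluIV GCAAA/5: at [12, 24, 52, 76] ⇒ [17, 29, 57, 81]

All cut coordinates (distinct, sorted): [17, 18, 29, 35, 47, 57, 65, 69, 81]

Fragments:
  [0,17): 17 bp
  [17,18): 1 bp
  [18,29): 11 bp
  [29,35): 6 bp
  [35,47): 12 bp
  [47,57): 10 bp
  [57,65): 8 bp
  [65,69): 4 bp
  [69,81): 12 bp
  [81,93): 12 bp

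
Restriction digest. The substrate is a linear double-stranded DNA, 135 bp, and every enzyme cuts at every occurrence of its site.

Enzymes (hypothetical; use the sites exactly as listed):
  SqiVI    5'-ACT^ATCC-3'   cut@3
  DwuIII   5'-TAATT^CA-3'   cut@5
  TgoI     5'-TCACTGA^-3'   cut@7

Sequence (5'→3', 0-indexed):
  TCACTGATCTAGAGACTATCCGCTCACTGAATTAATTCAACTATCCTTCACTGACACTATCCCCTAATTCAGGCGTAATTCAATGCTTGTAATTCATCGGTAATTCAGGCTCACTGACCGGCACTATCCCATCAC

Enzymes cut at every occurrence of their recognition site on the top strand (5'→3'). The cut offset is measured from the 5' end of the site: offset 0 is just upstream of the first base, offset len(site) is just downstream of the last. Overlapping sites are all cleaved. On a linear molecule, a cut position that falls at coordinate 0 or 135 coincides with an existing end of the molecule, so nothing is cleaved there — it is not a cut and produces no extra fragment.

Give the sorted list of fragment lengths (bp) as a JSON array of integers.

[4,5,7,7,8,10,10,11,11,11,12,12,13,14]

Scan for sites:
  SqiVI ACTATCC/3: at [14, 39, 55, 122] ⇒ [17, 42, 58, 125]
  DwuIII TAATTCA/5: at [32, 64, 75, 89, 100] ⇒ [37, 69, 80, 94, 105]
  TgoI TCACTGA/7: at [0, 23, 47, 110] ⇒ [7, 30, 54, 117]

All cut coordinates (distinct, sorted): [7, 17, 30, 37, 42, 54, 58, 69, 80, 94, 105, 117, 125]

Fragment lengths:
  [0,7): 7 bp
  [7,17): 10 bp
  [17,30): 13 bp
  [30,37): 7 bp
  [37,42): 5 bp
  [42,54): 12 bp
  [54,58): 4 bp
  [58,69): 11 bp
  [69,80): 11 bp
  [80,94): 14 bp
  [94,105): 11 bp
  [105,117): 12 bp
  [117,125): 8 bp
  [125,135): 10 bp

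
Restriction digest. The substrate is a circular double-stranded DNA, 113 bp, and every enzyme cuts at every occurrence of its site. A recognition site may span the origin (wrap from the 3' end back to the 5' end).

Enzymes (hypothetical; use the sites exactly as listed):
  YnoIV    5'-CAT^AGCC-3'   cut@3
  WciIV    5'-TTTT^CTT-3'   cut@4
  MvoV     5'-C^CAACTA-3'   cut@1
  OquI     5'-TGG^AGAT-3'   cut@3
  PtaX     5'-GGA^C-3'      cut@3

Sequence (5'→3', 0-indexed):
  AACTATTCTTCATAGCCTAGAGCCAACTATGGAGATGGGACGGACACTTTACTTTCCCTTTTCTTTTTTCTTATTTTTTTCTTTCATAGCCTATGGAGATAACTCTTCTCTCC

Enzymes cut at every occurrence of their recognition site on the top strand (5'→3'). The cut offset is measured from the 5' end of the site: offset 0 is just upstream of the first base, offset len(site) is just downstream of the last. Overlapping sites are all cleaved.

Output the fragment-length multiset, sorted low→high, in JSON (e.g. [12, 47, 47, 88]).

[4,7,7,8,9,9,10,11,14,16,18]

Site scan:
  YnoIV CATAGCC/3: at [10, 84] ⇒ [13, 87]
  WciIV TTTTCTT/4: at [58, 65, 76] ⇒ [62, 69, 80]
  MvoV CCAACTA/1: at [22, 111] ⇒ [23, 112]
  OquI TGGAGAT/3: at [29, 93] ⇒ [32, 96]
  PtaX GGAC/3: at [37, 41] ⇒ [40, 44]

All cut coordinates (distinct, sorted): [13, 23, 32, 40, 44, 62, 69, 80, 87, 96, 112]

Fragments:
  13→23: 10 bp
  23→32: 9 bp
  32→40: 8 bp
  40→44: 4 bp
  44→62: 18 bp
  62→69: 7 bp
  69→80: 11 bp
  80→87: 7 bp
  87→96: 9 bp
  96→112: 16 bp
  112→13 (wrap): 113-112+13 = 14 bp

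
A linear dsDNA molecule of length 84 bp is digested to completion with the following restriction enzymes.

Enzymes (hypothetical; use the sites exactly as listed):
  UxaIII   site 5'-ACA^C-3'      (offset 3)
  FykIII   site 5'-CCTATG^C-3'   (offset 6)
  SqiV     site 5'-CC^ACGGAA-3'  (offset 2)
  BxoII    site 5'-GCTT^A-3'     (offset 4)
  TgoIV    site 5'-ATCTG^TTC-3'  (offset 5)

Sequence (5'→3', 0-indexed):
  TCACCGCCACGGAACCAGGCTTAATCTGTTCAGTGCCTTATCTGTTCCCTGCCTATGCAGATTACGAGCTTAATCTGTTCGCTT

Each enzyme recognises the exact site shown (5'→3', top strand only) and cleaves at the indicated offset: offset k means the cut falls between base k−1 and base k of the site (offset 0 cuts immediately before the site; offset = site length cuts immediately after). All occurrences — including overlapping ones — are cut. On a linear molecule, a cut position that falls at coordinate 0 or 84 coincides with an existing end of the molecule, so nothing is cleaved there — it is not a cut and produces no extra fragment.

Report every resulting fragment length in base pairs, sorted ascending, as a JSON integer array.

[6,6,7,8,13,14,14,16]

Per-enzyme occurrences:
  UxaIII (ACAC, off=3): no sites
  FykIII (CCTATGC, off=6): starts [51] → cuts [57]
  SqiV (CCACGGAA, off=2): starts [6] → cuts [8]
  BxoII (GCTTA, off=4): starts [18, 67] → cuts [22, 71]
  TgoIV (ATCTGTTC, off=5): starts [23, 39, 72] → cuts [28, 44, 77]

Pooled cuts: [8, 22, 28, 44, 57, 71, 77]

Fragment lengths:
  [0,8): 8 bp
  [8,22): 14 bp
  [22,28): 6 bp
  [28,44): 16 bp
  [44,57): 13 bp
  [57,71): 14 bp
  [71,77): 6 bp
  [77,84): 7 bp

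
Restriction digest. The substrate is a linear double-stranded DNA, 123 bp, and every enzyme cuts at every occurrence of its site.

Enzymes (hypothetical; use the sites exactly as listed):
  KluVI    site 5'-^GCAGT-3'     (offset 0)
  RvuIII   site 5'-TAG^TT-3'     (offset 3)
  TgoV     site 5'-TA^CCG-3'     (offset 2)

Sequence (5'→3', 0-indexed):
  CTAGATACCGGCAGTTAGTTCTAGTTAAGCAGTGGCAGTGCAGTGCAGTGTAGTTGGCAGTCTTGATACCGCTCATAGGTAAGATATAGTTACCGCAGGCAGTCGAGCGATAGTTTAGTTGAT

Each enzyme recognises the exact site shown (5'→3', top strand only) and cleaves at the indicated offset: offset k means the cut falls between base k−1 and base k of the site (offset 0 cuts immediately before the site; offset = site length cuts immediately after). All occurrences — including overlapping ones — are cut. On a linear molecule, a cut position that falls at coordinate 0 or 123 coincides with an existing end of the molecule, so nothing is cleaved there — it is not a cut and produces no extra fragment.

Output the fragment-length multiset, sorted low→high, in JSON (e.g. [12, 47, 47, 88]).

[3,3,3,4,5,5,5,5,6,6,6,7,8,9,12,15,21]

Scan for sites:
  KluVI GCAGT/0: at [10, 28, 34, 39, 44, 56, 98] ⇒ [10, 28, 34, 39, 44, 56, 98]
  RvuIII TAGTT/3: at [15, 21, 50, 86, 110, 115] ⇒ [18, 24, 53, 89, 113, 118]
  TgoV TACCG/2: at [5, 66, 90] ⇒ [7, 68, 92]

Pooled cuts: [7, 10, 18, 24, 28, 34, 39, 44, 53, 56, 68, 89, 92, 98, 113, 118]

Fragment lengths:
  [0,7): 7 bp
  [7,10): 3 bp
  [10,18): 8 bp
  [18,24): 6 bp
  [24,28): 4 bp
  [28,34): 6 bp
  [34,39): 5 bp
  [39,44): 5 bp
  [44,53): 9 bp
  [53,56): 3 bp
  [56,68): 12 bp
  [68,89): 21 bp
  [89,92): 3 bp
  [92,98): 6 bp
  [98,113): 15 bp
  [113,118): 5 bp
  [118,123): 5 bp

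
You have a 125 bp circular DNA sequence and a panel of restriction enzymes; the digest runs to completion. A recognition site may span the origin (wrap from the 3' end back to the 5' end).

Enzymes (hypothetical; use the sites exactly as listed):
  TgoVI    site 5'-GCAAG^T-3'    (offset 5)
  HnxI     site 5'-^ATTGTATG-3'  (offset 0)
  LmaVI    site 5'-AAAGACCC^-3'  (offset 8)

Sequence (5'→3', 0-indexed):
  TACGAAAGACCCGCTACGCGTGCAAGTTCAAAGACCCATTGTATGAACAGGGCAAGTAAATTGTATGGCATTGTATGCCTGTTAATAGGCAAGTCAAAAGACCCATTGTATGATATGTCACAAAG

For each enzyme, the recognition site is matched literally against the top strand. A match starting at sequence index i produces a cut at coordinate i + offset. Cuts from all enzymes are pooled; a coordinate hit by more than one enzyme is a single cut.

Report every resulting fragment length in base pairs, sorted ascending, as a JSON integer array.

[3,10,11,11,14,19,24,33]

Scan for sites:
  TgoVI (GCAAGT, off=5): starts [21, 51, 88] → cuts [26, 56, 93]
  HnxI (ATTGTATG, off=0): starts [37, 59, 69, 104] → cuts [37, 59, 69, 104]
  LmaVI (AAAGACCC, off=8): starts [4, 29, 96] → cuts [12, 37, 104]

Pooled cuts: [12, 26, 37, 56, 59, 69, 93, 104]

Fragments:
  12→26: 14 bp
  26→37: 11 bp
  37→56: 19 bp
  56→59: 3 bp
  59→69: 10 bp
  69→93: 24 bp
  93→104: 11 bp
  104→12 (wrap): 125-104+12 = 33 bp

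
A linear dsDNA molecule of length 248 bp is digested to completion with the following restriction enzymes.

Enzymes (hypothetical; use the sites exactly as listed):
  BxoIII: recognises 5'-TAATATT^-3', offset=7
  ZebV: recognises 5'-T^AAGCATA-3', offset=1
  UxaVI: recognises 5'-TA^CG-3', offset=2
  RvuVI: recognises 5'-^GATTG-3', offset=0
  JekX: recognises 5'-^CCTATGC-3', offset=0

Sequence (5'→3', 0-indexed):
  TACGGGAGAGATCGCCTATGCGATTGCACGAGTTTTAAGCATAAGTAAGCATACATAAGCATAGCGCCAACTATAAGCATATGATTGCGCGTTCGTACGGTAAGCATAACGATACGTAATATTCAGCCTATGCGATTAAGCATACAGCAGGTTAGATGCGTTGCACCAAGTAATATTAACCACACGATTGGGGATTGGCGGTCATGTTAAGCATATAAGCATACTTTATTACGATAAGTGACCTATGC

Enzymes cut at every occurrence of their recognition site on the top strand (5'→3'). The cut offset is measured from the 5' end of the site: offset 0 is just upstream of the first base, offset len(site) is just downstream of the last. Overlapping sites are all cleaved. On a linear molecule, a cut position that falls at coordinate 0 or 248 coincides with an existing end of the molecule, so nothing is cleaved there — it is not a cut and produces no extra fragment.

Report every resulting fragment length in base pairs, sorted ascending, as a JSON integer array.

Scan for sites:
  BxoIII TAATATT/7: at [116, 170] ⇒ [123, 177]
  ZebV TAAGCATA/1: at [35, 45, 55, 73, 100, 136, 207, 215] ⇒ [36, 46, 56, 74, 101, 137, 208, 216]
  UxaVI TACG/2: at [0, 95, 112, 229] ⇒ [2, 97, 114, 231]
  RvuVI GATTG/0: at [21, 82, 185, 192] ⇒ [21, 82, 185, 192]
  JekX CCTATGC/0: at [14, 126, 241] ⇒ [14, 126, 241]

Pooled cuts: [2, 14, 21, 36, 46, 56, 74, 82, 97, 101, 114, 123, 126, 137, 177, 185, 192, 208, 216, 231, 241]

Fragment lengths:
  [0,2): 2 bp
  [2,14): 12 bp
  [14,21): 7 bp
  [21,36): 15 bp
  [36,46): 10 bp
  [46,56): 10 bp
  [56,74): 18 bp
  [74,82): 8 bp
  [82,97): 15 bp
  [97,101): 4 bp
  [101,114): 13 bp
  [114,123): 9 bp
  [123,126): 3 bp
  [126,137): 11 bp
  [137,177): 40 bp
  [177,185): 8 bp
  [185,192): 7 bp
  [192,208): 16 bp
  [208,216): 8 bp
  [216,231): 15 bp
  [231,241): 10 bp
  [241,248): 7 bp

[2,3,4,7,7,7,8,8,8,9,10,10,10,11,12,13,15,15,15,16,18,40]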